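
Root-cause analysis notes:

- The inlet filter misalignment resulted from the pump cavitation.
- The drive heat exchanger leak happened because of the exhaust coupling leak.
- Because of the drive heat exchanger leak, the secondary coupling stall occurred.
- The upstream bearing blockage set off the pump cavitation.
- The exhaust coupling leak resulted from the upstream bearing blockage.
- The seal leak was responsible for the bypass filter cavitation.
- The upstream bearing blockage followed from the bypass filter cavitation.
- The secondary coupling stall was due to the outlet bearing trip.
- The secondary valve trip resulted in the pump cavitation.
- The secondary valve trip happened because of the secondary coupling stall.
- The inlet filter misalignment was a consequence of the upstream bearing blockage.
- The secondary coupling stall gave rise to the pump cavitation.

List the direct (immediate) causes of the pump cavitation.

Upstream contributors include the seal leak, the bypass filter cavitation, the exhaust coupling leak, the drive heat exchanger leak, the outlet bearing trip, but only the secondary coupling stall, the secondary valve trip, the upstream bearing blockage feed directly into the pump cavitation.

the secondary coupling stall, the secondary valve trip, the upstream bearing blockage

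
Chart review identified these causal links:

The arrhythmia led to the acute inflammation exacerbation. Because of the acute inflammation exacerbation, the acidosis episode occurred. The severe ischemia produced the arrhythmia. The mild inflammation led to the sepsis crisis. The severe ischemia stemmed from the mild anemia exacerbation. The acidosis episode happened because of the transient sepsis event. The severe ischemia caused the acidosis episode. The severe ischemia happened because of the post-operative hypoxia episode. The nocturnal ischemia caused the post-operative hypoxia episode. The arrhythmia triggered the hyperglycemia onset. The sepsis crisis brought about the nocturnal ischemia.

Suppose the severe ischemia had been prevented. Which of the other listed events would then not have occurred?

Downstream of the severe ischemia: the arrhythmia, the hyperglycemia onset, the acute inflammation exacerbation, the acidosis episode.
Of those, still caused via another path: the acidosis episode.
The remainder have no surviving cause.

the acute inflammation exacerbation, the arrhythmia, the hyperglycemia onset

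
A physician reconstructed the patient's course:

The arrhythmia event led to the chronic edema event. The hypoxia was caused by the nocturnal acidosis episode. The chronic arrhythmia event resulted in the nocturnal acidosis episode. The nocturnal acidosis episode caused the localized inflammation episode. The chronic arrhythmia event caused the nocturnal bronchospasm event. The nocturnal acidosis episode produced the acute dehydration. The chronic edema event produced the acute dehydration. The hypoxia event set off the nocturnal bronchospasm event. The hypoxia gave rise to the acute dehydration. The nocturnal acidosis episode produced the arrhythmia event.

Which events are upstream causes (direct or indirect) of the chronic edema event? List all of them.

Immediate cause of the chronic edema event: the arrhythmia event.
Further upstream: the chronic arrhythmia event, the nocturnal acidosis episode.

the arrhythmia event, the chronic arrhythmia event, the nocturnal acidosis episode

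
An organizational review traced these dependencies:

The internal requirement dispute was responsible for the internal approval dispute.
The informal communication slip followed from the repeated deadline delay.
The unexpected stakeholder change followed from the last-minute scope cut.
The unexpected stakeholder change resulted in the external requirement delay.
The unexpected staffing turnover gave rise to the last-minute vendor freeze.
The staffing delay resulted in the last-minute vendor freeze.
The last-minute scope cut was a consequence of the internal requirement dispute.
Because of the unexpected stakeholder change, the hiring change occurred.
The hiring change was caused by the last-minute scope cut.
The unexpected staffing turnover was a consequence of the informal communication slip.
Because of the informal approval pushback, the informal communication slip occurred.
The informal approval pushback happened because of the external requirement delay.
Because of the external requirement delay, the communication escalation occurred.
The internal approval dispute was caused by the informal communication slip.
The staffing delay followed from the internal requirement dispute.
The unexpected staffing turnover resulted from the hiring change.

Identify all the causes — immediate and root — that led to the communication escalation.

the external requirement delay, the internal requirement dispute, the last-minute scope cut, the unexpected stakeholder change

Immediate cause of the communication escalation: the external requirement delay.
Further upstream: the internal requirement dispute, the last-minute scope cut, the unexpected stakeholder change.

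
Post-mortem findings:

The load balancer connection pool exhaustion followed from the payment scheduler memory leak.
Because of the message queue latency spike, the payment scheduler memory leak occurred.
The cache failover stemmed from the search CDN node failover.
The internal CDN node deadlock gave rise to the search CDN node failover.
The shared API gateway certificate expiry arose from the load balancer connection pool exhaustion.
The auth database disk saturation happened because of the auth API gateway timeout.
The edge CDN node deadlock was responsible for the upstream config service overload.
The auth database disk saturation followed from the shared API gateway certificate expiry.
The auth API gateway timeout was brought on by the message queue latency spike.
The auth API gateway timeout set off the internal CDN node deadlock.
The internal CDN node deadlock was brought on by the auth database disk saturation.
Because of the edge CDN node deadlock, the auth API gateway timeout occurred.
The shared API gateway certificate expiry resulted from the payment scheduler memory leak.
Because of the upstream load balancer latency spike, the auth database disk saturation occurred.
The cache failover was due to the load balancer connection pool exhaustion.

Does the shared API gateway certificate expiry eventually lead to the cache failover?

Yes

There is a causal chain: the shared API gateway certificate expiry → the auth database disk saturation → the internal CDN node deadlock → the search CDN node failover → the cache failover.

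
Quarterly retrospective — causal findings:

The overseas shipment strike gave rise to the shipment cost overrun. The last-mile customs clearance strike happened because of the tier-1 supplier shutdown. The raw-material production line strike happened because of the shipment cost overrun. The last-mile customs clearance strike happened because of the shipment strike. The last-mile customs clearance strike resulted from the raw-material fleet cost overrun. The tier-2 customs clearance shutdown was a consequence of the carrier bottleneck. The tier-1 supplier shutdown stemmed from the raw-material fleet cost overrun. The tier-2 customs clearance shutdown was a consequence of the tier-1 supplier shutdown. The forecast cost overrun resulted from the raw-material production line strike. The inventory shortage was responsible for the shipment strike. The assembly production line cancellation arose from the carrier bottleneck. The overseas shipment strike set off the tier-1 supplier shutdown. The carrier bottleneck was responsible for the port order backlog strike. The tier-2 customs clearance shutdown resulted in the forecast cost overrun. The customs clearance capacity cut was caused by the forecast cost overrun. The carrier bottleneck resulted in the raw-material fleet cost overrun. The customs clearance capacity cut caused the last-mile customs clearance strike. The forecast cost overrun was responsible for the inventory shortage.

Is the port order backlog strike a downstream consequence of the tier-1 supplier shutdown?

The tier-1 supplier shutdown leads to the tier-2 customs clearance shutdown, the forecast cost overrun, the inventory shortage, the shipment strike, the customs clearance capacity cut, the last-mile customs clearance strike; the port order backlog strike is not among them.

No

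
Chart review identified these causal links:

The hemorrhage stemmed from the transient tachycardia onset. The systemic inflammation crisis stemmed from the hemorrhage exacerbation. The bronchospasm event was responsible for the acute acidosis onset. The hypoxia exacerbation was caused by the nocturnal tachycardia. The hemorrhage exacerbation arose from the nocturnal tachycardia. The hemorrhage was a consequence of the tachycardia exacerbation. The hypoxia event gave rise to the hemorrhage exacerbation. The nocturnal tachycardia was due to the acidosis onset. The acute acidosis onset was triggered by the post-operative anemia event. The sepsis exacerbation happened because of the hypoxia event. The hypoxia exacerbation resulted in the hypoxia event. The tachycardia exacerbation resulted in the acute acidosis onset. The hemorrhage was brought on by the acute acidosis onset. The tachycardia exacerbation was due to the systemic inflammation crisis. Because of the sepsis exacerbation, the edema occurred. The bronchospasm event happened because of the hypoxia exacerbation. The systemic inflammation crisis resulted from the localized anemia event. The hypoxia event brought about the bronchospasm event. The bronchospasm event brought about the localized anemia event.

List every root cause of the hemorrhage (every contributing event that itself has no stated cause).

Tracing upstream from the hemorrhage: the hemorrhage ← the tachycardia exacerbation ← the systemic inflammation crisis ← the hemorrhage exacerbation ← the nocturnal tachycardia ← the acidosis onset.
A separate upstream branch: the hemorrhage ← the transient tachycardia onset.
A separate upstream branch: the hemorrhage ← the acute acidosis onset ← the post-operative anemia event.
Each of those chain origins has no stated cause.

the acidosis onset, the post-operative anemia event, the transient tachycardia onset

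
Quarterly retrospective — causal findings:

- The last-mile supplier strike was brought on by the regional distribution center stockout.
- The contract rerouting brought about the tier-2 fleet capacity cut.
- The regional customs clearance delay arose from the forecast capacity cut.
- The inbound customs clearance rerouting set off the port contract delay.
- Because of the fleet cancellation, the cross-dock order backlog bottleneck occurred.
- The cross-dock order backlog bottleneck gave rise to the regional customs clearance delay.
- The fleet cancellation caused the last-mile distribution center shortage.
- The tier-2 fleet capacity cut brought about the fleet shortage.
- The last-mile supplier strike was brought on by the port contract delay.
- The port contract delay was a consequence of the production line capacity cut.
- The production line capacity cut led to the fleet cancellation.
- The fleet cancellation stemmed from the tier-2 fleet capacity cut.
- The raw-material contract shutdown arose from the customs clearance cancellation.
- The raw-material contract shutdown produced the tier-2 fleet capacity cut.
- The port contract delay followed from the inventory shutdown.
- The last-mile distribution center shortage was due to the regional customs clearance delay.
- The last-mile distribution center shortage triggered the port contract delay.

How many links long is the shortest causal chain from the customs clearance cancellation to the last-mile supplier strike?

6

Shortest chain: the customs clearance cancellation → the raw-material contract shutdown → the tier-2 fleet capacity cut → the fleet cancellation → the last-mile distribution center shortage → the port contract delay → the last-mile supplier strike.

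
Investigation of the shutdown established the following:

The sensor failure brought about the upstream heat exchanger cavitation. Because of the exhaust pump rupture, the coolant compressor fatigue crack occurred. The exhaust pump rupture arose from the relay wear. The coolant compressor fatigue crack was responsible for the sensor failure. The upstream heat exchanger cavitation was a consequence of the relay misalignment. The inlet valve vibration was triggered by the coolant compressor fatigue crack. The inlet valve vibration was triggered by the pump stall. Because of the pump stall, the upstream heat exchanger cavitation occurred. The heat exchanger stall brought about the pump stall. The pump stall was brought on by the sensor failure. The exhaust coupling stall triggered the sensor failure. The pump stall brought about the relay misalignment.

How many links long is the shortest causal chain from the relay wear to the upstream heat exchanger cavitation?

Shortest chain: the relay wear → the exhaust pump rupture → the coolant compressor fatigue crack → the sensor failure → the upstream heat exchanger cavitation.

4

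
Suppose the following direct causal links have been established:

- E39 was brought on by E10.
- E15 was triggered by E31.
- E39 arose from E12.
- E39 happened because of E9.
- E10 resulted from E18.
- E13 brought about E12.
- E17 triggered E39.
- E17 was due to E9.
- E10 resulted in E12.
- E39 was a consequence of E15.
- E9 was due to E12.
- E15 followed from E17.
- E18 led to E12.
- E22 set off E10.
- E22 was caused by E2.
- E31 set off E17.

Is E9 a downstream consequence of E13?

There is a causal chain: E13 → E12 → E9.

Yes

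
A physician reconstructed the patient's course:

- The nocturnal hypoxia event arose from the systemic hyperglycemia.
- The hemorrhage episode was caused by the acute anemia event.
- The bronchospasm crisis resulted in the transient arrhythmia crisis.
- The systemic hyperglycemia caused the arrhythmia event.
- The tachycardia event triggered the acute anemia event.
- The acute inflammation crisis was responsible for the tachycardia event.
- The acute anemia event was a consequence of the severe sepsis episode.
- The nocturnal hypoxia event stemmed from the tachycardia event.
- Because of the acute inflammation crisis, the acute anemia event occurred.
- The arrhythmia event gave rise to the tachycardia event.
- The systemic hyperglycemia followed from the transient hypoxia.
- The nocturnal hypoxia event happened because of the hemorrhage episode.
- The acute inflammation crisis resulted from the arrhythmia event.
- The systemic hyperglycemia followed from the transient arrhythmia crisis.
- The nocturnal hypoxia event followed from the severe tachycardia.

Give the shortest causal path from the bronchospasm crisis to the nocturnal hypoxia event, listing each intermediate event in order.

the bronchospasm crisis → the transient arrhythmia crisis
the transient arrhythmia crisis → the systemic hyperglycemia
the systemic hyperglycemia → the nocturnal hypoxia event
Length: 3 steps.

the bronchospasm crisis → the transient arrhythmia crisis → the systemic hyperglycemia → the nocturnal hypoxia event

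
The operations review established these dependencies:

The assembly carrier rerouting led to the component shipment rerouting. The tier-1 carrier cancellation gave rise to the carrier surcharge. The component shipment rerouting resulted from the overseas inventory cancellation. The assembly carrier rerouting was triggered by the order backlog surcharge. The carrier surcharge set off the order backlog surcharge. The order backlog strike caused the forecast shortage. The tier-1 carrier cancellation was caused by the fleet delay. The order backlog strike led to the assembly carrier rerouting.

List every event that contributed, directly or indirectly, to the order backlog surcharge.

Immediate cause of the order backlog surcharge: the carrier surcharge.
Further upstream: the fleet delay, the tier-1 carrier cancellation.

the carrier surcharge, the fleet delay, the tier-1 carrier cancellation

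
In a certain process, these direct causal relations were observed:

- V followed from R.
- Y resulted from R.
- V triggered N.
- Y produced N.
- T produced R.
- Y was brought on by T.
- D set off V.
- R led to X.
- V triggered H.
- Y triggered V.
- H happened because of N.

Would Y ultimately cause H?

There is a causal chain: Y → V → H.

Yes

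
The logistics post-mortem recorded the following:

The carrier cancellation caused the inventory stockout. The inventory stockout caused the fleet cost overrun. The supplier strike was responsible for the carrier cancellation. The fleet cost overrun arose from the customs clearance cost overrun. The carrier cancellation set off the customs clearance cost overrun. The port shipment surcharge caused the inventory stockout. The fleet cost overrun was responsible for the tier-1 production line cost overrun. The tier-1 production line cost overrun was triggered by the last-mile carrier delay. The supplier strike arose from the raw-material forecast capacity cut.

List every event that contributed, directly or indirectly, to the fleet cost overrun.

the carrier cancellation, the customs clearance cost overrun, the inventory stockout, the port shipment surcharge, the raw-material forecast capacity cut, the supplier strike

Immediate causes of the fleet cost overrun: the customs clearance cost overrun, the inventory stockout.
Further upstream: the raw-material forecast capacity cut, the supplier strike, the port shipment surcharge, the carrier cancellation.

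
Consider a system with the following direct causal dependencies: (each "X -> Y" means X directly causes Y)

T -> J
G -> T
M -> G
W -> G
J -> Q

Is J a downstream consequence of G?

Yes

There is a causal chain: G → T → J.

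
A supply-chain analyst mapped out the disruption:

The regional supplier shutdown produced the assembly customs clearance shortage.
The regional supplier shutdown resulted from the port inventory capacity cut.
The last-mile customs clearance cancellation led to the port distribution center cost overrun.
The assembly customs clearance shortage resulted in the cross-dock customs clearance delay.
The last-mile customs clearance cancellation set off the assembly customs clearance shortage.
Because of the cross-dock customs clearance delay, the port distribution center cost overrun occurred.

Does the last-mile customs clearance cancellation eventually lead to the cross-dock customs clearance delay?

There is a causal chain: the last-mile customs clearance cancellation → the assembly customs clearance shortage → the cross-dock customs clearance delay.

Yes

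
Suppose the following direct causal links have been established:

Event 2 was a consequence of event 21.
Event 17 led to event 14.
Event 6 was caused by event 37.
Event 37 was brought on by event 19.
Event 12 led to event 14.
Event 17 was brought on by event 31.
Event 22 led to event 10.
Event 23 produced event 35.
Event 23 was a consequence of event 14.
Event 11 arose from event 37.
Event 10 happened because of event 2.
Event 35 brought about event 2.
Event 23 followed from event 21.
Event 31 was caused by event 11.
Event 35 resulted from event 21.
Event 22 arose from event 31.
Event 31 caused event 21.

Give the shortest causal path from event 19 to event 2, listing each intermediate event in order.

event 19 → event 37
event 37 → event 11
event 11 → event 31
event 31 → event 21
event 21 → event 2
Length: 5 steps.

event 19 → event 37 → event 11 → event 31 → event 21 → event 2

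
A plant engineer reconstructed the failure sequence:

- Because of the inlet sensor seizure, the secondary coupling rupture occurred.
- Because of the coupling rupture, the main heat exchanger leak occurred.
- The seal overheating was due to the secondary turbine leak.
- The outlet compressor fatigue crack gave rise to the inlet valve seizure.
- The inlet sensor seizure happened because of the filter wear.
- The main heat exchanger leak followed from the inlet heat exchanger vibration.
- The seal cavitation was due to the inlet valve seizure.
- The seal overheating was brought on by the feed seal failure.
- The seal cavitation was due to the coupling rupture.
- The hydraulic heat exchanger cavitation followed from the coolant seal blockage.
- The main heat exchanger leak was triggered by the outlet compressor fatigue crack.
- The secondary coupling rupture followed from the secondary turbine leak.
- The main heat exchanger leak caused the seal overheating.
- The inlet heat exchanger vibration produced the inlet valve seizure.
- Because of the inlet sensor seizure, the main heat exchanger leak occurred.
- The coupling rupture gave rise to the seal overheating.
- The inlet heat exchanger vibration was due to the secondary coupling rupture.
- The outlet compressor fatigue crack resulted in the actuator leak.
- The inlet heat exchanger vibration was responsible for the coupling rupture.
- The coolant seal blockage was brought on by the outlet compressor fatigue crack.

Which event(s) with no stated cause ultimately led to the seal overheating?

Tracing upstream from the seal overheating: the seal overheating ← the main heat exchanger leak ← the outlet compressor fatigue crack.
A separate upstream branch: the seal overheating ← the main heat exchanger leak ← the inlet sensor seizure ← the filter wear.
A separate upstream branch: the seal overheating ← the secondary turbine leak.
A separate upstream branch: the seal overheating ← the feed seal failure.
Each of those chain origins has no stated cause.

the feed seal failure, the filter wear, the outlet compressor fatigue crack, the secondary turbine leak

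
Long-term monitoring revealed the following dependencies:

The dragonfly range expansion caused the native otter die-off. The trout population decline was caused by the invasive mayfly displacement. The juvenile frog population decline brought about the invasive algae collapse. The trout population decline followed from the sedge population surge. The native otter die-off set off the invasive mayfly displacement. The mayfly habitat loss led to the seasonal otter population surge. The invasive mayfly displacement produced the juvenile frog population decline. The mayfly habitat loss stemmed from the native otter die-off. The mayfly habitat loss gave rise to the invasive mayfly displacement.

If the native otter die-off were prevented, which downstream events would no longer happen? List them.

Downstream of the native otter die-off: the mayfly habitat loss, the seasonal otter population surge, the invasive mayfly displacement, the juvenile frog population decline, the invasive algae collapse, the trout population decline.
Of those, still caused via another path: the trout population decline.
The remainder have no surviving cause.

the invasive algae collapse, the invasive mayfly displacement, the juvenile frog population decline, the mayfly habitat loss, the seasonal otter population surge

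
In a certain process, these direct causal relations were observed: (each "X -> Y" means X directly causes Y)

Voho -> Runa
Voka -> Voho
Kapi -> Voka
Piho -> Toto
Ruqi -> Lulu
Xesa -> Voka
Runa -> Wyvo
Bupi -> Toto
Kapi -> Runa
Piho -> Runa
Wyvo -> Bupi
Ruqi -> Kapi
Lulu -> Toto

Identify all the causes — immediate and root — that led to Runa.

Kapi, Piho, Ruqi, Voho, Voka, Xesa

Immediate causes of Runa: Kapi, Voho, Piho.
Further upstream: Ruqi, Xesa, Voka.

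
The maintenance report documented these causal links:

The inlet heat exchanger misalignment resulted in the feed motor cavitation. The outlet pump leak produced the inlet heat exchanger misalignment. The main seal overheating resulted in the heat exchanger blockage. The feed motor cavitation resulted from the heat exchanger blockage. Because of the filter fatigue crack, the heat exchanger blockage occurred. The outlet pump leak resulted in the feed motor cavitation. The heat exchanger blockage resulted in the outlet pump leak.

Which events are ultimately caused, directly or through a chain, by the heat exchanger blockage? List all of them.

the feed motor cavitation, the inlet heat exchanger misalignment, the outlet pump leak

Direct effects: the outlet pump leak, the feed motor cavitation.
2 steps out: the inlet heat exchanger misalignment.
Not reachable from it: the filter fatigue crack, the main seal overheating.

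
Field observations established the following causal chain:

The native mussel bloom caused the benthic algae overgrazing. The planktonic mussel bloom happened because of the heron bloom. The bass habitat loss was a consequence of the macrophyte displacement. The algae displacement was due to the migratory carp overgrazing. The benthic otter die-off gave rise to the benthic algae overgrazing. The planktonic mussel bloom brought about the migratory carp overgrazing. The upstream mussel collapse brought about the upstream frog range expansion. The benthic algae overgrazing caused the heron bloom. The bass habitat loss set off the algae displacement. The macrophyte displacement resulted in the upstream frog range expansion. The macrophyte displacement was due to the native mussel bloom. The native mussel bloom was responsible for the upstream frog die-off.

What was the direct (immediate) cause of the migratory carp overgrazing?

Upstream contributors include the benthic otter die-off, the native mussel bloom, the benthic algae overgrazing, the heron bloom, but only the planktonic mussel bloom feeds directly into the migratory carp overgrazing.

the planktonic mussel bloom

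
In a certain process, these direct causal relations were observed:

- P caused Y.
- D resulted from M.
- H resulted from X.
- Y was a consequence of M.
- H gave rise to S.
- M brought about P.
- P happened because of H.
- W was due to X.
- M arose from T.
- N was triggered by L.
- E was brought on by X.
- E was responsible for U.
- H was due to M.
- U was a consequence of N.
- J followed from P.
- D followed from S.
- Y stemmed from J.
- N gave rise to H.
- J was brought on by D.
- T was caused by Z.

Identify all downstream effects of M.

D, H, J, P, S, Y

Direct effects: H, P, D, Y.
2 steps out: S, J.
Not reachable from it: L, X, W, E, Z, T, N, U.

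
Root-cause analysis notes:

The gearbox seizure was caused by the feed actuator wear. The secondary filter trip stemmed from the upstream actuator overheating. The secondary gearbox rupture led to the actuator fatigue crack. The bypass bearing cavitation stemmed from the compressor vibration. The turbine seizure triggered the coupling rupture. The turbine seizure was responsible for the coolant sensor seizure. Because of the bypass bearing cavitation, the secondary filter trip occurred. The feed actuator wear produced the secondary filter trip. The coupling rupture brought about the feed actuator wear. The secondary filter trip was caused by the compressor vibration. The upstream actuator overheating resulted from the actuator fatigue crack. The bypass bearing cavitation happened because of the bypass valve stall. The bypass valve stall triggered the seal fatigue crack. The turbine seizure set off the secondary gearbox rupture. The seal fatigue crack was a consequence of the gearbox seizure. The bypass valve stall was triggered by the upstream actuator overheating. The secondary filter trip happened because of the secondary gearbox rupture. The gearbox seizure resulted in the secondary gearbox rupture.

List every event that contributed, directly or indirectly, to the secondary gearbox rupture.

Immediate causes of the secondary gearbox rupture: the turbine seizure, the gearbox seizure.
Further upstream: the coupling rupture, the feed actuator wear.

the coupling rupture, the feed actuator wear, the gearbox seizure, the turbine seizure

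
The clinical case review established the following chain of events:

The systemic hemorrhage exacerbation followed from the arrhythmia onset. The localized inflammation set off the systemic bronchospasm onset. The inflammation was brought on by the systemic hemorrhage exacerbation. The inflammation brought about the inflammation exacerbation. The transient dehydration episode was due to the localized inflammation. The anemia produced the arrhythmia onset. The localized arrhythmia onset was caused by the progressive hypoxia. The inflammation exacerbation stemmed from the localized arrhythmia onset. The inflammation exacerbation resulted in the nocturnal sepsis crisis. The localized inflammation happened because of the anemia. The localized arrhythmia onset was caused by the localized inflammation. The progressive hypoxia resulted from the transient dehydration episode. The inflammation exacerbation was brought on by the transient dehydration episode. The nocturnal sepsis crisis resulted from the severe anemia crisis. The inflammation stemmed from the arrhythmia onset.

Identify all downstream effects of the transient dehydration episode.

the inflammation exacerbation, the localized arrhythmia onset, the nocturnal sepsis crisis, the progressive hypoxia

Direct effects: the progressive hypoxia, the inflammation exacerbation.
2 steps out: the localized arrhythmia onset, the nocturnal sepsis crisis.
Not reachable from it: the anemia, the localized inflammation, the systemic bronchospasm onset, the arrhythmia onset, the systemic hemorrhage exacerbation, the inflammation, the severe anemia crisis.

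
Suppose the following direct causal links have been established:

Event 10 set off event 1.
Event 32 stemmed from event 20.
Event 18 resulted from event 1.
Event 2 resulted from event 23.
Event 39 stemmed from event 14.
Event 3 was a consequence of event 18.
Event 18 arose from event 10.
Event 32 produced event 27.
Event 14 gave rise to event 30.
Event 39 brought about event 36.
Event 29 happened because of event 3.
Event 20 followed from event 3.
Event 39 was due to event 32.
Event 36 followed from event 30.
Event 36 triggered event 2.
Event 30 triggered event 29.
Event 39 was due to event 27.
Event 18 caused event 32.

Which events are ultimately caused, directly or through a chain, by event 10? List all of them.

Direct effects: event 1, event 18.
2 steps out: event 3, event 32.
3 steps out: event 20, event 27, event 29, event 39.
4 steps out: event 36.
5 steps out: event 2.
Not reachable from it: event 14, event 30, event 23.

event 1, event 18, event 2, event 20, event 27, event 29, event 3, event 32, event 36, event 39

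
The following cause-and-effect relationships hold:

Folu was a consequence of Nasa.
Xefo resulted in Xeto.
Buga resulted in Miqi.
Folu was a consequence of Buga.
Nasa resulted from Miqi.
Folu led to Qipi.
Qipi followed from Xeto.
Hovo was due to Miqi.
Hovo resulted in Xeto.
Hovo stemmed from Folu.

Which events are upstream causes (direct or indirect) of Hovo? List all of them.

Buga, Folu, Miqi, Nasa

Immediate causes of Hovo: Miqi, Folu.
Further upstream: Buga, Nasa.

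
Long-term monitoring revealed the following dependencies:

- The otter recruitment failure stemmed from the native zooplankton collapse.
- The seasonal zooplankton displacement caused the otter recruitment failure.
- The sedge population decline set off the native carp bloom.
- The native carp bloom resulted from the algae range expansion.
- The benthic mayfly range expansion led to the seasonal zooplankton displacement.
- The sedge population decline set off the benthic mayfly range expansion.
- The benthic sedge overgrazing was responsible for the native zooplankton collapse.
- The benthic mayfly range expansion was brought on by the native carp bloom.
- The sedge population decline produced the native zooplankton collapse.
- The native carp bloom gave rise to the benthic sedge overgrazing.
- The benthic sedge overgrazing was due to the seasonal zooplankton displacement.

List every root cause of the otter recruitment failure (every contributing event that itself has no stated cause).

the algae range expansion, the sedge population decline

Tracing upstream from the otter recruitment failure: the otter recruitment failure ← the native zooplankton collapse ← the sedge population decline.
A separate upstream branch: the otter recruitment failure ← the seasonal zooplankton displacement ← the benthic mayfly range expansion ← the native carp bloom ← the algae range expansion.
Each of those chain origins has no stated cause.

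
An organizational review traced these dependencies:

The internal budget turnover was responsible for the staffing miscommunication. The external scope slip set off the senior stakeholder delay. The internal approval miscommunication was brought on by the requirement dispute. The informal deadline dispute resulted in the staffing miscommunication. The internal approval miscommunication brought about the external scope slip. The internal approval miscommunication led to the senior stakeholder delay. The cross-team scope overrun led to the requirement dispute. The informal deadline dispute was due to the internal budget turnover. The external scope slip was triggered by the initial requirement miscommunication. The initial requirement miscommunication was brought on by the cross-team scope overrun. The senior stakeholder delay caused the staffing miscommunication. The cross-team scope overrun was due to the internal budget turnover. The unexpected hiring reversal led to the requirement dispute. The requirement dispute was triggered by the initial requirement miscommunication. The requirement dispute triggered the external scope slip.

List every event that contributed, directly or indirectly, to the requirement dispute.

Immediate causes of the requirement dispute: the cross-team scope overrun, the initial requirement miscommunication, the unexpected hiring reversal.
Further upstream: the internal budget turnover.

the cross-team scope overrun, the initial requirement miscommunication, the internal budget turnover, the unexpected hiring reversal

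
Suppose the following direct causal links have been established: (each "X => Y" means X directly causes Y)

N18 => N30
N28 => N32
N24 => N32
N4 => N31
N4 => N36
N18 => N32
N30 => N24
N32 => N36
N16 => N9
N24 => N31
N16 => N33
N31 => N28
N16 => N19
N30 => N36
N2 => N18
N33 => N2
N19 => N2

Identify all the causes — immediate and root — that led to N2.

N16, N19, N33

Immediate causes of N2: N19, N33.
Further upstream: N16.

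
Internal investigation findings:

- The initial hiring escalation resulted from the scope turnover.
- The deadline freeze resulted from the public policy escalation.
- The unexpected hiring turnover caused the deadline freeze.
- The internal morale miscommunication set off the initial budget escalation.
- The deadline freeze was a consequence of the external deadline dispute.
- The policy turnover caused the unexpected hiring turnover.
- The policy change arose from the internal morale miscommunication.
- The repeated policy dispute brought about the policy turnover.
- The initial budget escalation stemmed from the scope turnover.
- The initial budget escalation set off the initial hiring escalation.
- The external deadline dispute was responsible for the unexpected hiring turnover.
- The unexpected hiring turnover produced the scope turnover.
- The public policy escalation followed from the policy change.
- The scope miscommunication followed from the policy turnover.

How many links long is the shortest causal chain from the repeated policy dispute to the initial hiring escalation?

4

Shortest chain: the repeated policy dispute → the policy turnover → the unexpected hiring turnover → the scope turnover → the initial hiring escalation.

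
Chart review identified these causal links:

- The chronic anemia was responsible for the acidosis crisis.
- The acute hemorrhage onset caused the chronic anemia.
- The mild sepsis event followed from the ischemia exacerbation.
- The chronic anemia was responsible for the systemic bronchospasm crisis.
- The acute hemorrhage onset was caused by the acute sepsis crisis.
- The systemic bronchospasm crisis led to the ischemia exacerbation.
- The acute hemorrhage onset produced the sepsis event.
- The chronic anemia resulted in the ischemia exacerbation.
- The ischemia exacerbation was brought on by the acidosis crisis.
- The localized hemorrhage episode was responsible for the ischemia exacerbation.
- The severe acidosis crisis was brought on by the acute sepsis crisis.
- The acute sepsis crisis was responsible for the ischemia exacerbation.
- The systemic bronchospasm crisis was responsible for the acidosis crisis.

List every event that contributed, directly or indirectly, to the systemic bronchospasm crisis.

Immediate cause of the systemic bronchospasm crisis: the chronic anemia.
Further upstream: the acute sepsis crisis, the acute hemorrhage onset.

the acute hemorrhage onset, the acute sepsis crisis, the chronic anemia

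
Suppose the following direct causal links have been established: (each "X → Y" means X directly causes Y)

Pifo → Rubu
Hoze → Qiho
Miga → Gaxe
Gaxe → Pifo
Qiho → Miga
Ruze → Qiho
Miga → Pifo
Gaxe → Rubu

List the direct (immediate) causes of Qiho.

Hoze, Ruze → Qiho with nothing further upstream stated.

Hoze, Ruze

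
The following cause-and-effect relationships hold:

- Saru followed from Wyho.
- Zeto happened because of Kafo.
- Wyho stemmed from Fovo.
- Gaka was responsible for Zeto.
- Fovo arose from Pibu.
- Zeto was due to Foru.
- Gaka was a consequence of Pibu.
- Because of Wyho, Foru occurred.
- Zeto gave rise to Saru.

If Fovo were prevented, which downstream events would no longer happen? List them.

Downstream of Fovo: Wyho, Foru, Zeto, Saru.
Of those, still caused via another path: Zeto, Saru.
The remainder have no surviving cause.

Foru, Wyho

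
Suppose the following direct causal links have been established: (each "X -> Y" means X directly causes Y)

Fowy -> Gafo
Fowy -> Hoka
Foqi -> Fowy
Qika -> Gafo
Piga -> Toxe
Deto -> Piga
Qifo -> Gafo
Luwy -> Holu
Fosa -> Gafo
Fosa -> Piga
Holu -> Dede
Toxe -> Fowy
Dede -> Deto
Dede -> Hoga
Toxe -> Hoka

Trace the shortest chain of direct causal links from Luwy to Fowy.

Luwy → Holu
Holu → Dede
Dede → Deto
Deto → Piga
Piga → Toxe
Toxe → Fowy
Length: 6 steps.

Luwy → Holu → Dede → Deto → Piga → Toxe → Fowy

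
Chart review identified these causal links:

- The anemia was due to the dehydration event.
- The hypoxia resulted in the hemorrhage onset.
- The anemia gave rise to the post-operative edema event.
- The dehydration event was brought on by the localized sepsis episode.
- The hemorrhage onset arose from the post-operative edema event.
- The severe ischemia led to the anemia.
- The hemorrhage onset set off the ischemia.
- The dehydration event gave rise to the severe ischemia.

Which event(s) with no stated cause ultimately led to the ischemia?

Tracing upstream from the ischemia: the ischemia ← the hemorrhage onset ← the post-operative edema event ← the anemia ← the dehydration event ← the localized sepsis episode.
A separate upstream branch: the ischemia ← the hemorrhage onset ← the hypoxia.
Each of those chain origins has no stated cause.

the hypoxia, the localized sepsis episode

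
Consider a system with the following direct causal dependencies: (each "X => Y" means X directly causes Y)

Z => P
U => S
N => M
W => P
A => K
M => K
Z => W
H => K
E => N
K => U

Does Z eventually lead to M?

No

Z leads to W, P; M is not among them.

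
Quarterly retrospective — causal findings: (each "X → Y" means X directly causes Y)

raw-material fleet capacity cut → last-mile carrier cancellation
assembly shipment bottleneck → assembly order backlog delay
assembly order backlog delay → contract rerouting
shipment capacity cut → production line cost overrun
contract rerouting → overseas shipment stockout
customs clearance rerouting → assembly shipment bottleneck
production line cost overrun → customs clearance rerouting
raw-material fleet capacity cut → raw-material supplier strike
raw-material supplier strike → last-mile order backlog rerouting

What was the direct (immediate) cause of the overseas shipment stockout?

Upstream contributors include the shipment capacity cut, the production line cost overrun, the customs clearance rerouting, the assembly shipment bottleneck, the assembly order backlog delay, but only the contract rerouting feeds directly into the overseas shipment stockout.

the contract rerouting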